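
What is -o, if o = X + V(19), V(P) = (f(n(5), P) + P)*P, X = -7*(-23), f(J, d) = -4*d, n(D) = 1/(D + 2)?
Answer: 922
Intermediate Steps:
n(D) = 1/(2 + D)
X = 161
V(P) = -3*P² (V(P) = (-4*P + P)*P = (-3*P)*P = -3*P²)
o = -922 (o = 161 - 3*19² = 161 - 3*361 = 161 - 1083 = -922)
-o = -1*(-922) = 922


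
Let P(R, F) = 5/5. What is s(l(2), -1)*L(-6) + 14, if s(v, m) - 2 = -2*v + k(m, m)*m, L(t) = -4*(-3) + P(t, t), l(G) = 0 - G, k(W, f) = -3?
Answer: 131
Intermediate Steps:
l(G) = -G
P(R, F) = 1 (P(R, F) = 5*(1/5) = 1)
L(t) = 13 (L(t) = -4*(-3) + 1 = 12 + 1 = 13)
s(v, m) = 2 - 3*m - 2*v (s(v, m) = 2 + (-2*v - 3*m) = 2 + (-3*m - 2*v) = 2 - 3*m - 2*v)
s(l(2), -1)*L(-6) + 14 = (2 - 3*(-1) - (-2)*2)*13 + 14 = (2 + 3 - 2*(-2))*13 + 14 = (2 + 3 + 4)*13 + 14 = 9*13 + 14 = 117 + 14 = 131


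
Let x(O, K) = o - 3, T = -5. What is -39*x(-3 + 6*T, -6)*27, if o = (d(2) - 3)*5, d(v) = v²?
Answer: -2106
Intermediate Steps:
o = 5 (o = (2² - 3)*5 = (4 - 3)*5 = 1*5 = 5)
x(O, K) = 2 (x(O, K) = 5 - 3 = 2)
-39*x(-3 + 6*T, -6)*27 = -39*2*27 = -78*27 = -2106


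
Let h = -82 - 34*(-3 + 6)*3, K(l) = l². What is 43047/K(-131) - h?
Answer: 6701515/17161 ≈ 390.51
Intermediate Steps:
h = -388 (h = -82 - 102*3 = -82 - 34*9 = -82 - 306 = -388)
43047/K(-131) - h = 43047/((-131)²) - 1*(-388) = 43047/17161 + 388 = 6701515/17161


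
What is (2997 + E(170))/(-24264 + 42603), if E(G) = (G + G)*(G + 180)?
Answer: 121997/18339 ≈ 6.6523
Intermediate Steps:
E(G) = 2*G*(180 + G) (E(G) = (2*G)*(180 + G) = 2*G*(180 + G))
(2997 + E(170))/(-24264 + 42603) = (2997 + 2*170*(180 + 170))/(-24264 + 42603) = (2997 + 2*170*350)/18339 = (2997 + 119000)*(1/18339) = 121997*(1/18339) = 121997/18339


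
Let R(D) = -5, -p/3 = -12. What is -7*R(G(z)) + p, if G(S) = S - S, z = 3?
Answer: 71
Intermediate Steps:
p = 36 (p = -3*(-12) = 36)
G(S) = 0
-7*R(G(z)) + p = -7*(-5) + 36 = 35 + 36 = 71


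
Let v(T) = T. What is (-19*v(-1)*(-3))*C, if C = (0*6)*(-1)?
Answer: 0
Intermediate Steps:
C = 0 (C = 0*(-1) = 0)
(-19*v(-1)*(-3))*C = -(-19)*(-3)*0 = -19*3*0 = -57*0 = 0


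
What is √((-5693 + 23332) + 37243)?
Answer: 3*√6098 ≈ 234.27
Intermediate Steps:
√((-5693 + 23332) + 37243) = √(17639 + 37243) = √54882 = 3*√6098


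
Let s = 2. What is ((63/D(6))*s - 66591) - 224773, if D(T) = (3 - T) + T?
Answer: -291322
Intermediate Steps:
D(T) = 3
((63/D(6))*s - 66591) - 224773 = ((63/3)*2 - 66591) - 224773 = ((63*(1/3))*2 - 66591) - 224773 = (21*2 - 66591) - 224773 = (42 - 66591) - 224773 = -66549 - 224773 = -291322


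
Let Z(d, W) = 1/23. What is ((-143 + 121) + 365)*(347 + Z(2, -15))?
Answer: 2737826/23 ≈ 1.1904e+5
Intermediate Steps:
Z(d, W) = 1/23
((-143 + 121) + 365)*(347 + Z(2, -15)) = ((-143 + 121) + 365)*(347 + 1/23) = (-22 + 365)*(7982/23) = 343*(7982/23) = 2737826/23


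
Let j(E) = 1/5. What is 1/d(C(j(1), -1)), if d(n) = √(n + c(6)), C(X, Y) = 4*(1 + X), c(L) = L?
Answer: √30/18 ≈ 0.30429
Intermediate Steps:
j(E) = ⅕
C(X, Y) = 4 + 4*X
d(n) = √(6 + n) (d(n) = √(n + 6) = √(6 + n))
1/d(C(j(1), -1)) = 1/(√(6 + (4 + 4*(⅕)))) = 1/(√(6 + (4 + ⅘))) = 1/(√(6 + 24/5)) = 1/(√(54/5)) = 1/(3*√30/5) = √30/18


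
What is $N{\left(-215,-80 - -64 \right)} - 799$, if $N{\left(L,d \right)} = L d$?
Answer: $2641$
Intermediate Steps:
$N{\left(-215,-80 - -64 \right)} - 799 = - 215 \left(-80 - -64\right) - 799 = - 215 \left(-80 + 64\right) - 799 = \left(-215\right) \left(-16\right) - 799 = 3440 - 799 = 2641$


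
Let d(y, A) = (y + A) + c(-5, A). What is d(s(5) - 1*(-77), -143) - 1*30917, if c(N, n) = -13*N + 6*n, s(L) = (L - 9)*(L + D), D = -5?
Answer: -31776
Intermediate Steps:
s(L) = (-9 + L)*(-5 + L) (s(L) = (L - 9)*(L - 5) = (-9 + L)*(-5 + L))
d(y, A) = 65 + y + 7*A (d(y, A) = (y + A) + (-13*(-5) + 6*A) = (A + y) + (65 + 6*A) = 65 + y + 7*A)
d(s(5) - 1*(-77), -143) - 1*30917 = (65 + ((45 + 5² - 14*5) - 1*(-77)) + 7*(-143)) - 1*30917 = (65 + ((45 + 25 - 70) + 77) - 1001) - 30917 = (65 + (0 + 77) - 1001) - 30917 = (65 + 77 - 1001) - 30917 = -859 - 30917 = -31776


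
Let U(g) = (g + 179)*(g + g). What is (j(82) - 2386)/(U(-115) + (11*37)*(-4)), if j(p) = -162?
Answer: 637/4087 ≈ 0.15586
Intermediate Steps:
U(g) = 2*g*(179 + g) (U(g) = (179 + g)*(2*g) = 2*g*(179 + g))
(j(82) - 2386)/(U(-115) + (11*37)*(-4)) = (-162 - 2386)/(2*(-115)*(179 - 115) + (11*37)*(-4)) = -2548/(2*(-115)*64 + 407*(-4)) = -2548/(-14720 - 1628) = -2548/(-16348) = -2548*(-1/16348) = 637/4087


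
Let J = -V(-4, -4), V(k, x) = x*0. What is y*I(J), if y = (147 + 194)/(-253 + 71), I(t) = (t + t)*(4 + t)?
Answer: 0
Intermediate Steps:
V(k, x) = 0
J = 0 (J = -1*0 = 0)
I(t) = 2*t*(4 + t) (I(t) = (2*t)*(4 + t) = 2*t*(4 + t))
y = -341/182 (y = 341/(-182) = 341*(-1/182) = -341/182 ≈ -1.8736)
y*I(J) = -341*0*(4 + 0)/91 = -341*0*4/91 = -341/182*0 = 0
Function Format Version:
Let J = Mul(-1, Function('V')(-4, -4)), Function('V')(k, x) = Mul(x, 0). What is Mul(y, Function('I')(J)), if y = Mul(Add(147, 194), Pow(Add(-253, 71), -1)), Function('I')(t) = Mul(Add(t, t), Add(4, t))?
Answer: 0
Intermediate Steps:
Function('V')(k, x) = 0
J = 0 (J = Mul(-1, 0) = 0)
Function('I')(t) = Mul(2, t, Add(4, t)) (Function('I')(t) = Mul(Mul(2, t), Add(4, t)) = Mul(2, t, Add(4, t)))
y = Rational(-341, 182) (y = Mul(341, Pow(-182, -1)) = Mul(341, Rational(-1, 182)) = Rational(-341, 182) ≈ -1.8736)
Mul(y, Function('I')(J)) = Mul(Rational(-341, 182), Mul(2, 0, Add(4, 0))) = Mul(Rational(-341, 182), Mul(2, 0, 4)) = Mul(Rational(-341, 182), 0) = 0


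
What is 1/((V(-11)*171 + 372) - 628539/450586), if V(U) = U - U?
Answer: 450586/166989453 ≈ 0.0026983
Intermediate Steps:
V(U) = 0
1/((V(-11)*171 + 372) - 628539/450586) = 1/((0*171 + 372) - 628539/450586) = 1/((0 + 372) - 628539*1/450586) = 1/(372 - 628539/450586) = 1/(166989453/450586) = 450586/166989453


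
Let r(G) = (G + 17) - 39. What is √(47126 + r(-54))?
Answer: 5*√1882 ≈ 216.91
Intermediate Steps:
r(G) = -22 + G (r(G) = (17 + G) - 39 = -22 + G)
√(47126 + r(-54)) = √(47126 + (-22 - 54)) = √(47126 - 76) = √47050 = 5*√1882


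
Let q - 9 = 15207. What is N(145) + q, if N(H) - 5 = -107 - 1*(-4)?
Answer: 15118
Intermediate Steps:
q = 15216 (q = 9 + 15207 = 15216)
N(H) = -98 (N(H) = 5 + (-107 - 1*(-4)) = 5 + (-107 + 4) = 5 - 103 = -98)
N(145) + q = -98 + 15216 = 15118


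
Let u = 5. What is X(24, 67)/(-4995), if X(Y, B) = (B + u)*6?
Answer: -16/185 ≈ -0.086486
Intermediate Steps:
X(Y, B) = 30 + 6*B (X(Y, B) = (B + 5)*6 = (5 + B)*6 = 30 + 6*B)
X(24, 67)/(-4995) = (30 + 6*67)/(-4995) = (30 + 402)*(-1/4995) = 432*(-1/4995) = -16/185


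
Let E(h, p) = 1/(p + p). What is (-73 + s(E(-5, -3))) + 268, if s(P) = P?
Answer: 1169/6 ≈ 194.83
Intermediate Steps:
E(h, p) = 1/(2*p)
(-73 + s(E(-5, -3))) + 268 = (-73 + (½)/(-3)) + 268 = (-73 + (½)*(-⅓)) + 268 = (-73 - ⅙) + 268 = -439/6 + 268 = 1169/6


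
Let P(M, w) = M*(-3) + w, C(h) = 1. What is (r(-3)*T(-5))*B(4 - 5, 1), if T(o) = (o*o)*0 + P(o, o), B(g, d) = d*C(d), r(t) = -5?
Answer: -50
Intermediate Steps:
P(M, w) = w - 3*M (P(M, w) = -3*M + w = w - 3*M)
B(g, d) = d (B(g, d) = d*1 = d)
T(o) = -2*o (T(o) = (o*o)*0 + (o - 3*o) = o**2*0 - 2*o = 0 - 2*o = -2*o)
(r(-3)*T(-5))*B(4 - 5, 1) = -(-10)*(-5)*1 = -5*10*1 = -50*1 = -50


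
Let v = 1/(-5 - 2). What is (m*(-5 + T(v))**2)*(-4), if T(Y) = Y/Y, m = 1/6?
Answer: -32/3 ≈ -10.667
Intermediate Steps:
m = 1/6 (m = 1*(1/6) = 1/6 ≈ 0.16667)
v = -1/7 (v = 1/(-7) = -1/7 ≈ -0.14286)
T(Y) = 1
(m*(-5 + T(v))**2)*(-4) = ((-5 + 1)**2/6)*(-4) = ((1/6)*(-4)**2)*(-4) = ((1/6)*16)*(-4) = (8/3)*(-4) = -32/3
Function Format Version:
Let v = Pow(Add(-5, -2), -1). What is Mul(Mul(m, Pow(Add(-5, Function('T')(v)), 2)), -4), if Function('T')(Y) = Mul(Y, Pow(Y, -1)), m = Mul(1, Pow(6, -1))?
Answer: Rational(-32, 3) ≈ -10.667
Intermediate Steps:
m = Rational(1, 6) (m = Mul(1, Rational(1, 6)) = Rational(1, 6) ≈ 0.16667)
v = Rational(-1, 7) (v = Pow(-7, -1) = Rational(-1, 7) ≈ -0.14286)
Function('T')(Y) = 1
Mul(Mul(m, Pow(Add(-5, Function('T')(v)), 2)), -4) = Mul(Mul(Rational(1, 6), Pow(Add(-5, 1), 2)), -4) = Mul(Mul(Rational(1, 6), Pow(-4, 2)), -4) = Mul(Mul(Rational(1, 6), 16), -4) = Mul(Rational(8, 3), -4) = Rational(-32, 3)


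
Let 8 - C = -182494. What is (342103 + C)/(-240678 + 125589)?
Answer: -524605/115089 ≈ -4.5583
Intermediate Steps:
C = 182502 (C = 8 - 1*(-182494) = 8 + 182494 = 182502)
(342103 + C)/(-240678 + 125589) = (342103 + 182502)/(-240678 + 125589) = 524605/(-115089) = 524605*(-1/115089) = -524605/115089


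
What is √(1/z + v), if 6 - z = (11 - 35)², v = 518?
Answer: √168297630/570 ≈ 22.760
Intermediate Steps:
z = -570 (z = 6 - (11 - 35)² = 6 - 1*(-24)² = 6 - 1*576 = 6 - 576 = -570)
√(1/z + v) = √(1/(-570) + 518) = √(-1/570 + 518) = √(295259/570) = √168297630/570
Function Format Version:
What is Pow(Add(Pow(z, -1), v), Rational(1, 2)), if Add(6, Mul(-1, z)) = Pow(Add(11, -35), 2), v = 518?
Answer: Mul(Rational(1, 570), Pow(168297630, Rational(1, 2))) ≈ 22.760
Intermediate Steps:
z = -570 (z = Add(6, Mul(-1, Pow(Add(11, -35), 2))) = Add(6, Mul(-1, Pow(-24, 2))) = Add(6, Mul(-1, 576)) = Add(6, -576) = -570)
Pow(Add(Pow(z, -1), v), Rational(1, 2)) = Pow(Add(Pow(-570, -1), 518), Rational(1, 2)) = Pow(Add(Rational(-1, 570), 518), Rational(1, 2)) = Pow(Rational(295259, 570), Rational(1, 2)) = Mul(Rational(1, 570), Pow(168297630, Rational(1, 2)))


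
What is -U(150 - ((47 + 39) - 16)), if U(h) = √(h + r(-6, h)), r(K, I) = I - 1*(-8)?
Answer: -2*√42 ≈ -12.961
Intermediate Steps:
r(K, I) = 8 + I (r(K, I) = I + 8 = 8 + I)
U(h) = √(8 + 2*h) (U(h) = √(h + (8 + h)) = √(8 + 2*h))
-U(150 - ((47 + 39) - 16)) = -√(8 + 2*(150 - ((47 + 39) - 16))) = -√(8 + 2*(150 - (86 - 16))) = -√(8 + 2*(150 - 1*70)) = -√(8 + 2*(150 - 70)) = -√(8 + 2*80) = -√(8 + 160) = -√168 = -2*√42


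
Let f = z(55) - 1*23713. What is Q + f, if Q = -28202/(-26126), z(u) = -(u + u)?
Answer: -311185748/13063 ≈ -23822.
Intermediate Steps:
z(u) = -2*u
Q = 14101/13063 (Q = -28202*(-1/26126) = 14101/13063 ≈ 1.0795)
f = -23823 (f = -2*55 - 1*23713 = -110 - 23713 = -23823)
Q + f = 14101/13063 - 23823 = -311185748/13063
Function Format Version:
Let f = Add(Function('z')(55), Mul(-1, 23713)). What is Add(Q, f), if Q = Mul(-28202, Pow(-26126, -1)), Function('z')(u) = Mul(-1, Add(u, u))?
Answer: Rational(-311185748, 13063) ≈ -23822.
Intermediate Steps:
Function('z')(u) = Mul(-2, u) (Function('z')(u) = Mul(-1, Mul(2, u)) = Mul(-2, u))
Q = Rational(14101, 13063) (Q = Mul(-28202, Rational(-1, 26126)) = Rational(14101, 13063) ≈ 1.0795)
f = -23823 (f = Add(Mul(-2, 55), Mul(-1, 23713)) = Add(-110, -23713) = -23823)
Add(Q, f) = Add(Rational(14101, 13063), -23823) = Rational(-311185748, 13063)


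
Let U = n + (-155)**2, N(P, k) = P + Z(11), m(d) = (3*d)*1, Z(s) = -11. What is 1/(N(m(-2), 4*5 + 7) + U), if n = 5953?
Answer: 1/29961 ≈ 3.3377e-5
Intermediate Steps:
m(d) = 3*d
N(P, k) = -11 + P (N(P, k) = P - 11 = -11 + P)
U = 29978 (U = 5953 + (-155)**2 = 5953 + 24025 = 29978)
1/(N(m(-2), 4*5 + 7) + U) = 1/((-11 + 3*(-2)) + 29978) = 1/((-11 - 6) + 29978) = 1/(-17 + 29978) = 1/29961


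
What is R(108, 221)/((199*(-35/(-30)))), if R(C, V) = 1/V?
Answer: 6/307853 ≈ 1.9490e-5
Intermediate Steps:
R(108, 221)/((199*(-35/(-30)))) = 1/(221*((199*(-35/(-30))))) = 1/(221*((199*(-35*(-1/30))))) = 1/(221*((199*(7/6)))) = 1/(221*(1393/6)) = (1/221)*(6/1393) = 6/307853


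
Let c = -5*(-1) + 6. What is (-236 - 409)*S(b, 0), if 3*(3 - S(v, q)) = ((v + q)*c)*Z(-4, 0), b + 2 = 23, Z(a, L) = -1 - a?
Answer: 147060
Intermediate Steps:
b = 21 (b = -2 + 23 = 21)
c = 11 (c = 5 + 6 = 11)
S(v, q) = 3 - 11*q - 11*v (S(v, q) = 3 - (v + q)*11*(-1 - 1*(-4))/3 = 3 - (q + v)*11*(-1 + 4)/3 = 3 - (11*q + 11*v)*3/3 = 3 - (33*q + 33*v)/3 = 3 + (-11*q - 11*v) = 3 - 11*q - 11*v)
(-236 - 409)*S(b, 0) = (-236 - 409)*(3 - 11*0 - 11*21) = -645*(3 + 0 - 231) = -645*(-228) = 147060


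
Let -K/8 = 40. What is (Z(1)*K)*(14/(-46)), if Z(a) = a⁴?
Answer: 2240/23 ≈ 97.391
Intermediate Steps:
K = -320 (K = -8*40 = -320)
(Z(1)*K)*(14/(-46)) = (1⁴*(-320))*(14/(-46)) = (1*(-320))*(14*(-1/46)) = -320*(-7/23) = 2240/23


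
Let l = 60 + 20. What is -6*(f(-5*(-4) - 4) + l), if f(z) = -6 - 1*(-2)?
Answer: -456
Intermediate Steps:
l = 80
f(z) = -4 (f(z) = -6 + 2 = -4)
-6*(f(-5*(-4) - 4) + l) = -6*(-4 + 80) = -6*76 = -456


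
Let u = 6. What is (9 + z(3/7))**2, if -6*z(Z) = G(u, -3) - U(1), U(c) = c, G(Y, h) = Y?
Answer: 2401/36 ≈ 66.694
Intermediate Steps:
z(Z) = -5/6 (z(Z) = -(6 - 1*1)/6 = -(6 - 1)/6 = -1/6*5 = -5/6)
(9 + z(3/7))**2 = (9 - 5/6)**2 = (49/6)**2 = 2401/36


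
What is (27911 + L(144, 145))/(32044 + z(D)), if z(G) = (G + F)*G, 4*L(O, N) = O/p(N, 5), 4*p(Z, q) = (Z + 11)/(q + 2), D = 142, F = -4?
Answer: 362927/671320 ≈ 0.54062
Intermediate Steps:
p(Z, q) = (11 + Z)/(4*(2 + q)) (p(Z, q) = ((Z + 11)/(q + 2))/4 = ((11 + Z)/(2 + q))/4 = (11 + Z)/(4*(2 + q)))
L(O, N) = O/(4*(11/28 + N/28)) (L(O, N) = (O/(((11 + N)/(4*(2 + 5)))))/4 = (O/(((¼)*(11 + N)/7)))/4 = (O/(((¼)*(⅐)*(11 + N))))/4 = (O/(11/28 + N/28))/4 = O/(4*(11/28 + N/28)))
z(G) = G*(-4 + G) (z(G) = (G - 4)*G = (-4 + G)*G = G*(-4 + G))
(27911 + L(144, 145))/(32044 + z(D)) = (27911 + 7*144/(11 + 145))/(32044 + 142*(-4 + 142)) = (27911 + 7*144/156)/(32044 + 142*138) = (27911 + 7*144*(1/156))/(32044 + 19596) = (27911 + 84/13)/51640 = (362927/13)*(1/51640) = 362927/671320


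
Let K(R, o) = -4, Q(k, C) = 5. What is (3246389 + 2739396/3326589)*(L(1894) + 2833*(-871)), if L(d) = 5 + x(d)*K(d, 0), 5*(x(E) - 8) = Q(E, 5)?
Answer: -8882776731750586586/1108863 ≈ -8.0107e+12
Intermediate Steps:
x(E) = 9 (x(E) = 8 + (1/5)*5 = 8 + 1 = 9)
L(d) = -31 (L(d) = 5 + 9*(-4) = 5 - 36 = -31)
(3246389 + 2739396/3326589)*(L(1894) + 2833*(-871)) = (3246389 + 2739396/3326589)*(-31 + 2833*(-871)) = (3246389 + 2739396*(1/3326589))*(-31 - 2467543) = (3246389 + 913132/1108863)*(-2467574) = (3599801558839/1108863)*(-2467574) = -8882776731750586586/1108863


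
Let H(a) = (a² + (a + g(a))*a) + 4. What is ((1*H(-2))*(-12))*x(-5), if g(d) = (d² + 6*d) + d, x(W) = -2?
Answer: 768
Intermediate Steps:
g(d) = d² + 7*d
H(a) = 4 + a² + a*(a + a*(7 + a)) (H(a) = (a² + (a + a*(7 + a))*a) + 4 = (a² + a*(a + a*(7 + a))) + 4 = 4 + a² + a*(a + a*(7 + a)))
((1*H(-2))*(-12))*x(-5) = ((1*(4 + (-2)³ + 9*(-2)²))*(-12))*(-2) = ((1*(4 - 8 + 9*4))*(-12))*(-2) = ((1*(4 - 8 + 36))*(-12))*(-2) = ((1*32)*(-12))*(-2) = (32*(-12))*(-2) = -384*(-2) = 768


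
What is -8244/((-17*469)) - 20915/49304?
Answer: 239706881/393100792 ≈ 0.60979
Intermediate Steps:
-8244/((-17*469)) - 20915/49304 = -8244/(-7973) - 20915*1/49304 = -8244*(-1/7973) - 20915/49304 = 8244/7973 - 20915/49304 = 239706881/393100792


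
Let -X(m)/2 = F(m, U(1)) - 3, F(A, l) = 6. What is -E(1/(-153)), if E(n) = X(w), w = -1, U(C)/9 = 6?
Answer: 6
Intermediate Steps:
U(C) = 54 (U(C) = 9*6 = 54)
X(m) = -6 (X(m) = -2*(6 - 3) = -2*3 = -6)
E(n) = -6
-E(1/(-153)) = -1*(-6) = 6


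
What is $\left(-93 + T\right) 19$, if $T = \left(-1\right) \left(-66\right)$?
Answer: $-513$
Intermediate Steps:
$T = 66$
$\left(-93 + T\right) 19 = \left(-93 + 66\right) 19 = \left(-27\right) 19 = -513$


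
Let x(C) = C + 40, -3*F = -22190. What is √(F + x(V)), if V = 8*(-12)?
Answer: 11*√546/3 ≈ 85.678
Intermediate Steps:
F = 22190/3 (F = -⅓*(-22190) = 22190/3 ≈ 7396.7)
V = -96
x(C) = 40 + C
√(F + x(V)) = √(22190/3 + (40 - 96)) = √(22190/3 - 56) = √(22022/3) = 11*√546/3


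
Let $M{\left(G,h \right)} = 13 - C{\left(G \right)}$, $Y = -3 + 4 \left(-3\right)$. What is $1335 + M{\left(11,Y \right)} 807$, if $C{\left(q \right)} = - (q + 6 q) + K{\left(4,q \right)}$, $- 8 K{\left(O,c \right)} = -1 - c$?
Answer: $\frac{145509}{2} \approx 72755.0$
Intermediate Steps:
$K{\left(O,c \right)} = \frac{1}{8} + \frac{c}{8}$ ($K{\left(O,c \right)} = - \frac{-1 - c}{8} = \frac{1}{8} + \frac{c}{8}$)
$Y = -15$ ($Y = -3 - 12 = -15$)
$C{\left(q \right)} = \frac{1}{8} - \frac{55 q}{8}$ ($C{\left(q \right)} = - (q + 6 q) + \left(\frac{1}{8} + \frac{q}{8}\right) = - 7 q + \left(\frac{1}{8} + \frac{q}{8}\right) = \frac{1}{8} - \frac{55 q}{8}$)
$M{\left(G,h \right)} = \frac{103}{8} + \frac{55 G}{8}$ ($M{\left(G,h \right)} = 13 - \left(\frac{1}{8} - \frac{55 G}{8}\right) = 13 + \left(- \frac{1}{8} + \frac{55 G}{8}\right) = \frac{103}{8} + \frac{55 G}{8}$)
$1335 + M{\left(11,Y \right)} 807 = 1335 + \left(\frac{103}{8} + \frac{55}{8} \cdot 11\right) 807 = 1335 + \left(\frac{103}{8} + \frac{605}{8}\right) 807 = 1335 + \frac{177}{2} \cdot 807 = 1335 + \frac{142839}{2} = \frac{145509}{2}$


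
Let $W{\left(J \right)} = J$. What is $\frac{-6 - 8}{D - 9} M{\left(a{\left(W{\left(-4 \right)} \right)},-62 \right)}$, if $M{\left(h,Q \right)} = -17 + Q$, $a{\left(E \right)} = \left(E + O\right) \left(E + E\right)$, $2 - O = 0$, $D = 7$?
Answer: $-553$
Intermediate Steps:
$O = 2$ ($O = 2 - 0 = 2 + 0 = 2$)
$a{\left(E \right)} = 2 E \left(2 + E\right)$ ($a{\left(E \right)} = \left(E + 2\right) \left(E + E\right) = \left(2 + E\right) 2 E = 2 E \left(2 + E\right)$)
$\frac{-6 - 8}{D - 9} M{\left(a{\left(W{\left(-4 \right)} \right)},-62 \right)} = \frac{-6 - 8}{7 - 9} \left(-17 - 62\right) = - \frac{14}{-2} \left(-79\right) = \left(-14\right) \left(- \frac{1}{2}\right) \left(-79\right) = 7 \left(-79\right) = -553$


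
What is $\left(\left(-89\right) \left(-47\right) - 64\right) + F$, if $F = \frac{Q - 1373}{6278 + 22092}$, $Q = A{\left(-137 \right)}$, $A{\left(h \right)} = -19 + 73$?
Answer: $\frac{116854711}{28370} \approx 4119.0$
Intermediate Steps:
$A{\left(h \right)} = 54$
$Q = 54$
$F = - \frac{1319}{28370}$ ($F = \frac{54 - 1373}{6278 + 22092} = - \frac{1319}{28370} \approx -0.046493$)
$\left(\left(-89\right) \left(-47\right) - 64\right) + F = \left(\left(-89\right) \left(-47\right) - 64\right) - \frac{1319}{28370} = \left(4183 - 64\right) - \frac{1319}{28370} = 4119 - \frac{1319}{28370} = \frac{116854711}{28370}$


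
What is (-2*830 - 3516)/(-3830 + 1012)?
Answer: 2588/1409 ≈ 1.8368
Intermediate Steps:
(-2*830 - 3516)/(-3830 + 1012) = (-1660 - 3516)/(-2818) = -5176*(-1/2818) = 2588/1409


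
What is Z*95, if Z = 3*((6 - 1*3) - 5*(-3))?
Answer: 5130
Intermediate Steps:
Z = 54 (Z = 3*((6 - 3) + 15) = 3*(3 + 15) = 3*18 = 54)
Z*95 = 54*95 = 5130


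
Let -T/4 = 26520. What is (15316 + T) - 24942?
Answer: -115706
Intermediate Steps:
T = -106080 (T = -4*26520 = -106080)
(15316 + T) - 24942 = (15316 - 106080) - 24942 = -90764 - 24942 = -115706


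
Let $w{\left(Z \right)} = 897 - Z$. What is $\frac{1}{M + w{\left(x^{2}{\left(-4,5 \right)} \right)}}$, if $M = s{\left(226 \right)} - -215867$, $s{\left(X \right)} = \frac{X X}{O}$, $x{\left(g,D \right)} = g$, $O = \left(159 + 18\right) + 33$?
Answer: $\frac{105}{22784078} \approx 4.6085 \cdot 10^{-6}$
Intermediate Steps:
$O = 210$ ($O = 177 + 33 = 210$)
$s{\left(X \right)} = \frac{X^{2}}{210}$ ($s{\left(X \right)} = \frac{X X}{210} = X^{2} \cdot \frac{1}{210} = \frac{X^{2}}{210}$)
$M = \frac{22691573}{105}$ ($M = \frac{226^{2}}{210} - -215867 = \frac{1}{210} \cdot 51076 + 215867 = \frac{25538}{105} + 215867 = \frac{22691573}{105} \approx 2.1611 \cdot 10^{5}$)
$\frac{1}{M + w{\left(x^{2}{\left(-4,5 \right)} \right)}} = \frac{1}{\frac{22691573}{105} + \left(897 - \left(-4\right)^{2}\right)} = \frac{1}{\frac{22691573}{105} + \left(897 - 16\right)} = \frac{1}{\frac{22691573}{105} + 881} = \frac{1}{\frac{22784078}{105}} = \frac{105}{22784078}$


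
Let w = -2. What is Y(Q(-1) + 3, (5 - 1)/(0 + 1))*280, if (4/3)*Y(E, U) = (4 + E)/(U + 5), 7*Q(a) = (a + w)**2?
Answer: 580/3 ≈ 193.33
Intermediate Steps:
Q(a) = (-2 + a)**2/7 (Q(a) = (a - 2)**2/7 = (-2 + a)**2/7)
Y(E, U) = 3*(4 + E)/(4*(5 + U)) (Y(E, U) = 3*((4 + E)/(U + 5))/4 = 3*((4 + E)/(5 + U))/4 = 3*(4 + E)/(4*(5 + U)))
Y(Q(-1) + 3, (5 - 1)/(0 + 1))*280 = (3*(4 + ((-2 - 1)**2/7 + 3))/(4*(5 + (5 - 1)/(0 + 1))))*280 = (3*(4 + ((1/7)*(-3)**2 + 3))/(4*(5 + 4/1)))*280 = (3*(4 + ((1/7)*9 + 3))/(4*(5 + 4*1)))*280 = (3*(4 + (9/7 + 3))/(4*(5 + 4)))*280 = ((3/4)*(4 + 30/7)/9)*280 = ((3/4)*(1/9)*(58/7))*280 = (29/42)*280 = 580/3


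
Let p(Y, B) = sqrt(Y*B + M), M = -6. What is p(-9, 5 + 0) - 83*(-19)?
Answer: 1577 + I*sqrt(51) ≈ 1577.0 + 7.1414*I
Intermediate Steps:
p(Y, B) = sqrt(-6 + B*Y) (p(Y, B) = sqrt(Y*B - 6) = sqrt(B*Y - 6) = sqrt(-6 + B*Y))
p(-9, 5 + 0) - 83*(-19) = sqrt(-6 + (5 + 0)*(-9)) - 83*(-19) = sqrt(-6 + 5*(-9)) + 1577 = sqrt(-6 - 45) + 1577 = sqrt(-51) + 1577 = I*sqrt(51) + 1577 = 1577 + I*sqrt(51)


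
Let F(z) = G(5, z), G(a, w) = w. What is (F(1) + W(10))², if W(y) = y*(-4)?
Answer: 1521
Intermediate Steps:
W(y) = -4*y
F(z) = z
(F(1) + W(10))² = (1 - 4*10)² = (1 - 40)² = (-39)² = 1521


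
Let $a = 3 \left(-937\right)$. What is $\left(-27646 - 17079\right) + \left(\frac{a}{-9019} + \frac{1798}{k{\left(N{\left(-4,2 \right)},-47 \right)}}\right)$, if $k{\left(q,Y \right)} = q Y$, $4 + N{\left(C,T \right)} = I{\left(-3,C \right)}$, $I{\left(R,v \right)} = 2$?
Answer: $- \frac{18950374227}{423893} \approx -44706.0$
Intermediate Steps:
$a = -2811$
$N{\left(C,T \right)} = -2$ ($N{\left(C,T \right)} = -4 + 2 = -2$)
$k{\left(q,Y \right)} = Y q$
$\left(-27646 - 17079\right) + \left(\frac{a}{-9019} + \frac{1798}{k{\left(N{\left(-4,2 \right)},-47 \right)}}\right) = \left(-27646 - 17079\right) + \left(- \frac{2811}{-9019} + \frac{1798}{\left(-47\right) \left(-2\right)}\right) = -44725 - \left(- \frac{2811}{9019} - \frac{1798}{94}\right) = -44725 + \left(\frac{2811}{9019} + 1798 \cdot \frac{1}{94}\right) = -44725 + \left(\frac{2811}{9019} + \frac{899}{47}\right) = -44725 + \frac{8240198}{423893} = - \frac{18950374227}{423893}$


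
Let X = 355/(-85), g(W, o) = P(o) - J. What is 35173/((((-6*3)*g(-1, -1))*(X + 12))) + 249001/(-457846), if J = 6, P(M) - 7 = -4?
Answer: 67994142476/822062493 ≈ 82.712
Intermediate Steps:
P(M) = 3 (P(M) = 7 - 4 = 3)
g(W, o) = -3 (g(W, o) = 3 - 1*6 = 3 - 6 = -3)
X = -71/17 (X = 355*(-1/85) = -71/17 ≈ -4.1765)
35173/((((-6*3)*g(-1, -1))*(X + 12))) + 249001/(-457846) = 35173/(((-6*3*(-3))*(-71/17 + 12))) + 249001/(-457846) = 35173/((-18*(-3)*(133/17))) + 249001*(-1/457846) = 35173/((54*(133/17))) - 249001/457846 = 35173/(7182/17) - 249001/457846 = 35173*(17/7182) - 249001/457846 = 597941/7182 - 249001/457846 = 67994142476/822062493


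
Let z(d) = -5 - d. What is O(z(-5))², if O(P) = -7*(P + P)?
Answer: 0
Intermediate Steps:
O(P) = -14*P
O(z(-5))² = (-14*(-5 - 1*(-5)))² = (-14*(-5 + 5))² = (-14*0)² = 0² = 0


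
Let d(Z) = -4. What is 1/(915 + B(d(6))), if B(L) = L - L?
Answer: 1/915 ≈ 0.0010929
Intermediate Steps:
B(L) = 0
1/(915 + B(d(6))) = 1/(915 + 0) = 1/915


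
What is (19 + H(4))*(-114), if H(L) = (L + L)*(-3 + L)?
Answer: -3078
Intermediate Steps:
H(L) = 2*L*(-3 + L) (H(L) = (2*L)*(-3 + L) = 2*L*(-3 + L))
(19 + H(4))*(-114) = (19 + 2*4*(-3 + 4))*(-114) = (19 + 2*4*1)*(-114) = (19 + 8)*(-114) = 27*(-114) = -3078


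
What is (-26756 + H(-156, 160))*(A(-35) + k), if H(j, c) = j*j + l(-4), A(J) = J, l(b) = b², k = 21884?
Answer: -52524996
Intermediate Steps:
H(j, c) = 16 + j² (H(j, c) = j*j + (-4)² = j² + 16 = 16 + j²)
(-26756 + H(-156, 160))*(A(-35) + k) = (-26756 + (16 + (-156)²))*(-35 + 21884) = (-26756 + (16 + 24336))*21849 = (-26756 + 24352)*21849 = -2404*21849 = -52524996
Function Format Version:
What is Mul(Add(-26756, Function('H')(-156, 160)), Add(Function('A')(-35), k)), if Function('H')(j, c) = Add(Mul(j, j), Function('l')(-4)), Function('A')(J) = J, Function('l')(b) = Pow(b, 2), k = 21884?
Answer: -52524996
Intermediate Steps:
Function('H')(j, c) = Add(16, Pow(j, 2)) (Function('H')(j, c) = Add(Mul(j, j), Pow(-4, 2)) = Add(Pow(j, 2), 16) = Add(16, Pow(j, 2)))
Mul(Add(-26756, Function('H')(-156, 160)), Add(Function('A')(-35), k)) = Mul(Add(-26756, Add(16, Pow(-156, 2))), Add(-35, 21884)) = Mul(Add(-26756, Add(16, 24336)), 21849) = Mul(Add(-26756, 24352), 21849) = Mul(-2404, 21849) = -52524996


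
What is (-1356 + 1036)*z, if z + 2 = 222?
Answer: -70400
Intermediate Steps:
z = 220 (z = -2 + 222 = 220)
(-1356 + 1036)*z = (-1356 + 1036)*220 = -320*220 = -70400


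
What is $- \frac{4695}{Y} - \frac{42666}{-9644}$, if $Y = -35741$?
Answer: $\frac{785102043}{172343102} \approx 4.5555$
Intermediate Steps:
$- \frac{4695}{Y} - \frac{42666}{-9644} = - \frac{4695}{-35741} - \frac{42666}{-9644} = \left(-4695\right) \left(- \frac{1}{35741}\right) - - \frac{21333}{4822} = \frac{4695}{35741} + \frac{21333}{4822} = \frac{785102043}{172343102}$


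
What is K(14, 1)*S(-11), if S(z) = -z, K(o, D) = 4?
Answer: 44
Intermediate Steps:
K(14, 1)*S(-11) = 4*(-1*(-11)) = 4*11 = 44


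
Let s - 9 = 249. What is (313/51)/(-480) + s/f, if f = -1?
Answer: -6316153/24480 ≈ -258.01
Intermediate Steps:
s = 258 (s = 9 + 249 = 258)
(313/51)/(-480) + s/f = (313/51)/(-480) + 258/(-1) = (313*(1/51))*(-1/480) + 258*(-1) = (313/51)*(-1/480) - 258 = -313/24480 - 258 = -6316153/24480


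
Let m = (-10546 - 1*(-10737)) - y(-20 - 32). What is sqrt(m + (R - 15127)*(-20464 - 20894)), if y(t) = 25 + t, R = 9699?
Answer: 7*sqrt(4581458) ≈ 14983.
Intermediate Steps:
m = 218 (m = (-10546 - 1*(-10737)) - (25 + (-20 - 32)) = (-10546 + 10737) - (25 - 52) = 191 - 1*(-27) = 191 + 27 = 218)
sqrt(m + (R - 15127)*(-20464 - 20894)) = sqrt(218 + (9699 - 15127)*(-20464 - 20894)) = sqrt(218 - 5428*(-41358)) = sqrt(218 + 224491224) = sqrt(224491442) = 7*sqrt(4581458)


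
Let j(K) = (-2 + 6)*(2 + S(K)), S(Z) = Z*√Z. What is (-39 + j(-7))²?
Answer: -4527 + 1736*I*√7 ≈ -4527.0 + 4593.0*I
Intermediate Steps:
S(Z) = Z^(3/2)
j(K) = 8 + 4*K^(3/2) (j(K) = (-2 + 6)*(2 + K^(3/2)) = 4*(2 + K^(3/2)) = 8 + 4*K^(3/2))
(-39 + j(-7))² = (-39 + (8 + 4*(-7)^(3/2)))² = (-39 + (8 + 4*(-7*I*√7)))² = (-39 + (8 - 28*I*√7))² = (-31 - 28*I*√7)²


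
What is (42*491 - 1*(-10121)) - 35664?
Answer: -4921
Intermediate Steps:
(42*491 - 1*(-10121)) - 35664 = (20622 + 10121) - 35664 = 30743 - 35664 = -4921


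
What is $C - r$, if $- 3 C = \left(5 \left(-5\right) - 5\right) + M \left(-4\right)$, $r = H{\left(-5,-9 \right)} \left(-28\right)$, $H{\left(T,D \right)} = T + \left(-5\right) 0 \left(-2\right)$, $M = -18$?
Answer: $-154$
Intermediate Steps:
$H{\left(T,D \right)} = T$ ($H{\left(T,D \right)} = T + 0 \left(-2\right) = T + 0 = T$)
$r = 140$ ($r = \left(-5\right) \left(-28\right) = 140$)
$C = -14$ ($C = - \frac{\left(5 \left(-5\right) - 5\right) - -72}{3} = - \frac{\left(-25 - 5\right) + 72}{3} = - \frac{-30 + 72}{3} = \left(- \frac{1}{3}\right) 42 = -14$)
$C - r = -14 - 140 = -154$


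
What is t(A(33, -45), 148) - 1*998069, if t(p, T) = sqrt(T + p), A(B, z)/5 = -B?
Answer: -998069 + I*sqrt(17) ≈ -9.9807e+5 + 4.1231*I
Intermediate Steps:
A(B, z) = -5*B (A(B, z) = 5*(-B) = -5*B)
t(A(33, -45), 148) - 1*998069 = sqrt(148 - 5*33) - 1*998069 = sqrt(148 - 165) - 998069 = sqrt(-17) - 998069 = I*sqrt(17) - 998069 = -998069 + I*sqrt(17)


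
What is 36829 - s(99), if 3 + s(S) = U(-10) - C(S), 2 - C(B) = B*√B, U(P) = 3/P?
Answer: 368343/10 - 297*√11 ≈ 35849.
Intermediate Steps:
C(B) = 2 - B^(3/2) (C(B) = 2 - B*√B = 2 - B^(3/2))
s(S) = -53/10 + S^(3/2) (s(S) = -3 + (3/(-10) - (2 - S^(3/2))) = -3 + (3*(-⅒) + (-2 + S^(3/2))) = -3 + (-3/10 + (-2 + S^(3/2))) = -3 + (-23/10 + S^(3/2)) = -53/10 + S^(3/2))
36829 - s(99) = 36829 - (-53/10 + 99^(3/2)) = 36829 - (-53/10 + 297*√11) = 36829 + (53/10 - 297*√11) = 368343/10 - 297*√11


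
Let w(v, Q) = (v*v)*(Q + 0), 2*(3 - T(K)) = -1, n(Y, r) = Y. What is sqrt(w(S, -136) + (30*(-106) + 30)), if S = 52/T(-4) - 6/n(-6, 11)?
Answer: 3*I*sqrt(203334)/7 ≈ 193.25*I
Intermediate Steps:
T(K) = 7/2 (T(K) = 3 - 1/2*(-1) = 3 + 1/2 = 7/2)
S = 111/7 (S = 52/(7/2) - 6/(-6) = 52*(2/7) - 6*(-1/6) = 104/7 + 1 = 111/7 ≈ 15.857)
w(v, Q) = Q*v**2 (w(v, Q) = v**2*Q = Q*v**2)
sqrt(w(S, -136) + (30*(-106) + 30)) = sqrt(-136*(111/7)**2 + (30*(-106) + 30)) = sqrt(-136*12321/49 + (-3180 + 30)) = sqrt(-1675656/49 - 3150) = sqrt(-1830006/49) = 3*I*sqrt(203334)/7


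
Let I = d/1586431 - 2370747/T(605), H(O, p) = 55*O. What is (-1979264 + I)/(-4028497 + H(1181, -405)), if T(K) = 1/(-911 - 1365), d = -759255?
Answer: -1222422346394299/898269414086 ≈ -1360.9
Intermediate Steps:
T(K) = -1/2276 (T(K) = 1/(-2276) = -1/2276)
I = 1222870912932411/226633 (I = -759255/1586431 - 2370747/(-1/2276) = -759255*1/1586431 - 2370747*(-2276) = -108465/226633 + 5395820172 = 1222870912932411/226633 ≈ 5.3958e+9)
(-1979264 + I)/(-4028497 + H(1181, -405)) = (-1979264 + 1222870912932411/226633)/(-4028497 + 55*1181) = 1222422346394299/(226633*(-4028497 + 64955)) = (1222422346394299/226633)/(-3963542) = (1222422346394299/226633)*(-1/3963542) = -1222422346394299/898269414086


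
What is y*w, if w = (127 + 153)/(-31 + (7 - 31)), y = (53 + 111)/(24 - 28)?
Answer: 2296/11 ≈ 208.73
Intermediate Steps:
y = -41 (y = 164/(-4) = 164*(-¼) = -41)
w = -56/11 (w = 280/(-31 - 24) = 280/(-55) = 280*(-1/55) = -56/11 ≈ -5.0909)
y*w = -41*(-56/11) = 2296/11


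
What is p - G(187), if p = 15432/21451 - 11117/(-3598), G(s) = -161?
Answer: 12720087481/77180698 ≈ 164.81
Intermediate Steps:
p = 293995103/77180698 (p = 15432*(1/21451) - 11117*(-1/3598) = 15432/21451 + 11117/3598 = 293995103/77180698 ≈ 3.8092)
p - G(187) = 293995103/77180698 - 1*(-161) = 293995103/77180698 + 161 = 12720087481/77180698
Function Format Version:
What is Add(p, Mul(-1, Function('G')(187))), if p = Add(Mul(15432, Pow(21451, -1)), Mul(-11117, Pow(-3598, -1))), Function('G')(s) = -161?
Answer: Rational(12720087481, 77180698) ≈ 164.81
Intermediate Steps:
p = Rational(293995103, 77180698) (p = Add(Mul(15432, Rational(1, 21451)), Mul(-11117, Rational(-1, 3598))) = Add(Rational(15432, 21451), Rational(11117, 3598)) = Rational(293995103, 77180698) ≈ 3.8092)
Add(p, Mul(-1, Function('G')(187))) = Add(Rational(293995103, 77180698), Mul(-1, -161)) = Add(Rational(293995103, 77180698), 161) = Rational(12720087481, 77180698)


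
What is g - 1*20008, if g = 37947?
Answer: 17939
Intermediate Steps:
g - 1*20008 = 37947 - 1*20008 = 37947 - 20008 = 17939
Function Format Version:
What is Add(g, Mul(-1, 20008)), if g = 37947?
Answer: 17939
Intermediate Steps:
Add(g, Mul(-1, 20008)) = Add(37947, Mul(-1, 20008)) = Add(37947, -20008) = 17939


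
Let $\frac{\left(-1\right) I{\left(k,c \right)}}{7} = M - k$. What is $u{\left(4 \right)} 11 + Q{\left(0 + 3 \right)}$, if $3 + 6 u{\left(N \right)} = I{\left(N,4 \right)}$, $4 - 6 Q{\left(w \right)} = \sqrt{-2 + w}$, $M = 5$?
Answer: $- \frac{107}{6} \approx -17.833$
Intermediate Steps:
$Q{\left(w \right)} = \frac{2}{3} - \frac{\sqrt{-2 + w}}{6}$
$I{\left(k,c \right)} = -35 + 7 k$ ($I{\left(k,c \right)} = - 7 \left(5 - k\right) = -35 + 7 k$)
$u{\left(N \right)} = - \frac{19}{3} + \frac{7 N}{6}$ ($u{\left(N \right)} = - \frac{1}{2} + \frac{-35 + 7 N}{6} = - \frac{1}{2} + \left(- \frac{35}{6} + \frac{7 N}{6}\right) = - \frac{19}{3} + \frac{7 N}{6}$)
$u{\left(4 \right)} 11 + Q{\left(0 + 3 \right)} = \left(- \frac{19}{3} + \frac{7}{6} \cdot 4\right) 11 + \left(\frac{2}{3} - \frac{\sqrt{-2 + \left(0 + 3\right)}}{6}\right) = \left(- \frac{19}{3} + \frac{14}{3}\right) 11 + \left(\frac{2}{3} - \frac{\sqrt{-2 + 3}}{6}\right) = \left(- \frac{5}{3}\right) 11 + \left(\frac{2}{3} - \frac{\sqrt{1}}{6}\right) = - \frac{55}{3} + \left(\frac{2}{3} - \frac{1}{6}\right) = - \frac{55}{3} + \frac{1}{2} = - \frac{107}{6}$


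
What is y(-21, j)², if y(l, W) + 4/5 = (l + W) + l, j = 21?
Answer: 11881/25 ≈ 475.24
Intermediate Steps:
y(l, W) = -⅘ + W + 2*l (y(l, W) = -⅘ + ((l + W) + l) = -⅘ + ((W + l) + l) = -⅘ + (W + 2*l) = -⅘ + W + 2*l)
y(-21, j)² = (-⅘ + 21 + 2*(-21))² = (-⅘ + 21 - 42)² = (-109/5)² = 11881/25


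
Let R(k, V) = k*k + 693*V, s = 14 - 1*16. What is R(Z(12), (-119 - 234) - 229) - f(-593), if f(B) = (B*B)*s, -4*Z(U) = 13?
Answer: 4799721/16 ≈ 2.9998e+5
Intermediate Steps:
Z(U) = -13/4 (Z(U) = -1/4*13 = -13/4)
s = -2 (s = 14 - 16 = -2)
R(k, V) = k**2 + 693*V
f(B) = -2*B**2 (f(B) = (B*B)*(-2) = B**2*(-2) = -2*B**2)
R(Z(12), (-119 - 234) - 229) - f(-593) = ((-13/4)**2 + 693*((-119 - 234) - 229)) - (-2)*(-593)**2 = (169/16 + 693*(-353 - 229)) - (-2)*351649 = (169/16 + 693*(-582)) - 1*(-703298) = (169/16 - 403326) + 703298 = -6453047/16 + 703298 = 4799721/16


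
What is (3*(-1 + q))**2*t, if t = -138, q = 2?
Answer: -1242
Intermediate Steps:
(3*(-1 + q))**2*t = (3*(-1 + 2))**2*(-138) = (3*1)**2*(-138) = 3**2*(-138) = 9*(-138) = -1242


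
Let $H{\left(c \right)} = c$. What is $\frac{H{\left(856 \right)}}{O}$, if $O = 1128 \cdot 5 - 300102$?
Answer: $- \frac{428}{147231} \approx -0.002907$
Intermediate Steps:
$O = -294462$ ($O = 5640 - 300102 = -294462$)
$\frac{H{\left(856 \right)}}{O} = \frac{856}{-294462} = 856 \left(- \frac{1}{294462}\right) = - \frac{428}{147231}$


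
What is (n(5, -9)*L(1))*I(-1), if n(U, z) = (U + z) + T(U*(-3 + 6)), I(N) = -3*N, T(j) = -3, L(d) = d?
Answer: -21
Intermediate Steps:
n(U, z) = -3 + U + z (n(U, z) = (U + z) - 3 = -3 + U + z)
(n(5, -9)*L(1))*I(-1) = ((-3 + 5 - 9)*1)*(-3*(-1)) = -7*1*3 = -7*3 = -21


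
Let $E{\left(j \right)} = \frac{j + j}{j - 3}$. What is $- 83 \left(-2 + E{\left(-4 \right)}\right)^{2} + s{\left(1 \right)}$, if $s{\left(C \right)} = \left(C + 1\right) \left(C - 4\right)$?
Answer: $- \frac{3282}{49} \approx -66.98$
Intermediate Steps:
$E{\left(j \right)} = \frac{2 j}{-3 + j}$
$s{\left(C \right)} = \left(1 + C\right) \left(-4 + C\right)$
$- 83 \left(-2 + E{\left(-4 \right)}\right)^{2} + s{\left(1 \right)} = - 83 \left(-2 + 2 \left(-4\right) \frac{1}{-3 - 4}\right)^{2} - \left(7 - 1\right) = - 83 \left(-2 + 2 \left(-4\right) \frac{1}{-7}\right)^{2} - 6 = - 83 \left(-2 + 2 \left(-4\right) \left(- \frac{1}{7}\right)\right)^{2} - 6 = - 83 \left(-2 + \frac{8}{7}\right)^{2} - 6 = - 83 \left(- \frac{6}{7}\right)^{2} - 6 = \left(-83\right) \frac{36}{49} - 6 = - \frac{2988}{49} - 6 = - \frac{3282}{49}$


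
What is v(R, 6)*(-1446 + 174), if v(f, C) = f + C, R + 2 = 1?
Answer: -6360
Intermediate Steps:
R = -1 (R = -2 + 1 = -1)
v(f, C) = C + f
v(R, 6)*(-1446 + 174) = (6 - 1)*(-1446 + 174) = 5*(-1272) = -6360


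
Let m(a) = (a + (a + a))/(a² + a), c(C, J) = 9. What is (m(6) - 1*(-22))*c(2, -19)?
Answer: 1413/7 ≈ 201.86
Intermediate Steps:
m(a) = 3*a/(a + a²) (m(a) = (a + 2*a)/(a + a²) = (3*a)/(a + a²) = 3*a/(a + a²))
(m(6) - 1*(-22))*c(2, -19) = (3/(1 + 6) - 1*(-22))*9 = (3/7 + 22)*9 = (157/7)*9 = 1413/7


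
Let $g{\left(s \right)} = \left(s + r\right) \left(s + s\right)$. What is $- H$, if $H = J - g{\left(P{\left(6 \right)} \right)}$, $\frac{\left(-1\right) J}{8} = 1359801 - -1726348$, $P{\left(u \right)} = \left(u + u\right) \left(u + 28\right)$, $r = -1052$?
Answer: $24163688$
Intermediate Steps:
$P{\left(u \right)} = 2 u \left(28 + u\right)$
$J = -24689192$ ($J = - 8 \left(1359801 - -1726348\right) = - 8 \left(1359801 + 1726348\right) = \left(-8\right) 3086149 = -24689192$)
$g{\left(s \right)} = 2 s \left(-1052 + s\right)$ ($g{\left(s \right)} = \left(s - 1052\right) \left(s + s\right) = \left(-1052 + s\right) 2 s = 2 s \left(-1052 + s\right)$)
$H = -24163688$ ($H = -24689192 - 2 \cdot 2 \cdot 6 \left(28 + 6\right) \left(-1052 + 2 \cdot 6 \left(28 + 6\right)\right) = -24689192 - 2 \cdot 2 \cdot 6 \cdot 34 \left(-1052 + 2 \cdot 6 \cdot 34\right) = -24689192 - 2 \cdot 408 \left(-1052 + 408\right) = -24689192 - 2 \cdot 408 \left(-644\right) = -24689192 - -525504 = -24689192 + 525504 = -24163688$)
$- H = \left(-1\right) \left(-24163688\right) = 24163688$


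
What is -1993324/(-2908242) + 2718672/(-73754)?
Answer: -1939885119082/53623620117 ≈ -36.176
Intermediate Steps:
-1993324/(-2908242) + 2718672/(-73754) = -1993324*(-1/2908242) + 2718672*(-1/73754) = 996662/1454121 - 1359336/36877 = -1939885119082/53623620117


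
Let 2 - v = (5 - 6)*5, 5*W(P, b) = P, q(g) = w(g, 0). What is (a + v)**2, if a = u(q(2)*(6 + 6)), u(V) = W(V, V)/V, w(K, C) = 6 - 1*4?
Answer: 1296/25 ≈ 51.840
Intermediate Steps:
w(K, C) = 2 (w(K, C) = 6 - 4 = 2)
q(g) = 2
W(P, b) = P/5
v = 7 (v = 2 - (5 - 6)*5 = 2 - (-1)*5 = 2 - 1*(-5) = 2 + 5 = 7)
u(V) = 1/5 (u(V) = (V/5)/V = 1/5)
a = 1/5 ≈ 0.20000
(a + v)**2 = (1/5 + 7)**2 = (36/5)**2 = 1296/25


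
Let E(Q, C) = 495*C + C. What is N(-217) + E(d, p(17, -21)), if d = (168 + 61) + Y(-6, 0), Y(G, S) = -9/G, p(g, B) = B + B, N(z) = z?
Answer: -21049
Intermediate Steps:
p(g, B) = 2*B
d = 461/2 (d = (168 + 61) - 9/(-6) = 229 - 9*(-1/6) = 229 + 3/2 = 461/2 ≈ 230.50)
E(Q, C) = 496*C
N(-217) + E(d, p(17, -21)) = -217 + 496*(2*(-21)) = -217 + 496*(-42) = -217 - 20832 = -21049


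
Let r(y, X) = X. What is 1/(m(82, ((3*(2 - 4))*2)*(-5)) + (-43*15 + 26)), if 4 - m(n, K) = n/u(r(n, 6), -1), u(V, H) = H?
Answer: -1/533 ≈ -0.0018762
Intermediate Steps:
m(n, K) = 4 + n (m(n, K) = 4 - n/(-1) = 4 - n*(-1) = 4 - (-1)*n = 4 + n)
1/(m(82, ((3*(2 - 4))*2)*(-5)) + (-43*15 + 26)) = 1/((4 + 82) + (-43*15 + 26)) = 1/(86 + (-645 + 26)) = 1/(86 - 619) = 1/(-533) = -1/533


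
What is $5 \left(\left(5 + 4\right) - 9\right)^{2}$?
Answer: $0$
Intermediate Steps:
$5 \left(\left(5 + 4\right) - 9\right)^{2} = 5 \left(9 - 9\right)^{2} = 5 \cdot 0^{2} = 5 \cdot 0 = 0$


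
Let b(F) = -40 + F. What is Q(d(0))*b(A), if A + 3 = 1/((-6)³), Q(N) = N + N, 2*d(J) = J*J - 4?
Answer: 9289/54 ≈ 172.02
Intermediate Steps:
d(J) = -2 + J²/2 (d(J) = (J*J - 4)/2 = (J² - 4)/2 = (-4 + J²)/2 = -2 + J²/2)
Q(N) = 2*N
A = -649/216 (A = -3 + 1/((-6)³) = -3 + 1/(-216) = -3 - 1/216 = -649/216 ≈ -3.0046)
Q(d(0))*b(A) = (2*(-2 + (½)*0²))*(-40 - 649/216) = (2*(-2 + (½)*0))*(-9289/216) = (2*(-2 + 0))*(-9289/216) = (2*(-2))*(-9289/216) = -4*(-9289/216) = 9289/54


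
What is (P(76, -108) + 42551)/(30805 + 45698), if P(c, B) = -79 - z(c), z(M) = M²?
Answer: 12232/25501 ≈ 0.47967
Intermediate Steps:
P(c, B) = -79 - c²
(P(76, -108) + 42551)/(30805 + 45698) = ((-79 - 1*76²) + 42551)/(30805 + 45698) = ((-79 - 1*5776) + 42551)/76503 = ((-79 - 5776) + 42551)*(1/76503) = (-5855 + 42551)*(1/76503) = 36696*(1/76503) = 12232/25501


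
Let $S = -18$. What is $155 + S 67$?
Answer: $-1051$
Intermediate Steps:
$155 + S 67 = 155 - 1206 = -1051$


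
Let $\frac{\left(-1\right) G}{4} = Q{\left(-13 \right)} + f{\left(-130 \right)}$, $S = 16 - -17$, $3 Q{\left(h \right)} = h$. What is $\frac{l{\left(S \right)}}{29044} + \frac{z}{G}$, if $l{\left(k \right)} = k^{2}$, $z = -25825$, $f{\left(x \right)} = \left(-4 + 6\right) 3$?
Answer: $\frac{28127571}{7261} \approx 3873.8$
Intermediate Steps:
$f{\left(x \right)} = 6$ ($f{\left(x \right)} = 2 \cdot 3 = 6$)
$Q{\left(h \right)} = \frac{h}{3}$
$S = 33$ ($S = 16 + 17 = 33$)
$G = - \frac{20}{3}$ ($G = - 4 \left(\frac{1}{3} \left(-13\right) + 6\right) = - 4 \left(- \frac{13}{3} + 6\right) = \left(-4\right) \frac{5}{3} = - \frac{20}{3} \approx -6.6667$)
$\frac{l{\left(S \right)}}{29044} + \frac{z}{G} = \frac{33^{2}}{29044} - \frac{25825}{- \frac{20}{3}} = 1089 \cdot \frac{1}{29044} - - \frac{15495}{4} = \frac{1089}{29044} + \frac{15495}{4} = \frac{28127571}{7261}$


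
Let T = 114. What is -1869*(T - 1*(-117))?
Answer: -431739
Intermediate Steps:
-1869*(T - 1*(-117)) = -1869*(114 - 1*(-117)) = -1869*(114 + 117) = -1869*231 = -431739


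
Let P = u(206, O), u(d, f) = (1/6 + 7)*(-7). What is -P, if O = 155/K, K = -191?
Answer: 301/6 ≈ 50.167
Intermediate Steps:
O = -155/191 (O = 155/(-191) = 155*(-1/191) = -155/191 ≈ -0.81152)
u(d, f) = -301/6 (u(d, f) = (⅙ + 7)*(-7) = (43/6)*(-7) = -301/6)
P = -301/6 ≈ -50.167
-P = -1*(-301/6) = 301/6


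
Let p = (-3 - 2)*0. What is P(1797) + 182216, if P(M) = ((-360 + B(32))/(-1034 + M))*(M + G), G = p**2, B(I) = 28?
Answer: 138434204/763 ≈ 1.8143e+5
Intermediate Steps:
p = 0 (p = -5*0 = 0)
G = 0 (G = 0**2 = 0)
P(M) = -332*M/(-1034 + M) (P(M) = ((-360 + 28)/(-1034 + M))*(M + 0) = (-332/(-1034 + M))*M = -332*M/(-1034 + M))
P(1797) + 182216 = -332*1797/(-1034 + 1797) + 182216 = -332*1797/763 + 182216 = -332*1797*1/763 + 182216 = -596604/763 + 182216 = 138434204/763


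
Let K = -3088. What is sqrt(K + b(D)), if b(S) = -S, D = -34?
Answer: I*sqrt(3054) ≈ 55.263*I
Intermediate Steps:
sqrt(K + b(D)) = sqrt(-3088 - 1*(-34)) = sqrt(-3088 + 34) = sqrt(-3054) = I*sqrt(3054)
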